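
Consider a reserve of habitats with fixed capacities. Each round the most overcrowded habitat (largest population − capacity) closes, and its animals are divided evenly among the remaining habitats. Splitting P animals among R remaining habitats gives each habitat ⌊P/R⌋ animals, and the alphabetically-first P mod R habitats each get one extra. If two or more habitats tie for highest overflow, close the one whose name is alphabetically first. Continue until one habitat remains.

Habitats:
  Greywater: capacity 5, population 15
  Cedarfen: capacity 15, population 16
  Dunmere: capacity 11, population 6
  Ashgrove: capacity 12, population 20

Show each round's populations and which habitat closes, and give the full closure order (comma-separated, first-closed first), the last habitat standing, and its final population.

Closure order: Greywater, Ashgrove, Cedarfen
Last habitat: Dunmere with 57 animals

Round 1: Ashgrove=20 Cedarfen=16 Dunmere=6 Greywater=15 → close Greywater (overflow 10)
  15÷3 = 5 each, +1 to first 0
Round 2: Ashgrove=25 Cedarfen=21 Dunmere=11 → close Ashgrove (overflow 13)
  25÷2 = 12 each, +1 to first 1
Round 3: Cedarfen=34 Dunmere=23 → close Cedarfen (overflow 19)
  34÷1 = 34 each, +1 to first 0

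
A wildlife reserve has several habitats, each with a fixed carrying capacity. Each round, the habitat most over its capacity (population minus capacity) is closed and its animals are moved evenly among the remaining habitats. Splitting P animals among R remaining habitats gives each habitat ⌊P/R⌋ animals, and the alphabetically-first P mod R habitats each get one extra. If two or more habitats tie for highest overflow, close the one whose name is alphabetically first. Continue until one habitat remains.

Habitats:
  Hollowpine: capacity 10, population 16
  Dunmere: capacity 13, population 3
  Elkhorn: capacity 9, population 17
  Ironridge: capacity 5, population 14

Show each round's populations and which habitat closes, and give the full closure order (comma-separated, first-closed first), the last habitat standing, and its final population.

Closure order: Ironridge, Elkhorn, Hollowpine
Last habitat: Dunmere with 50 animals

Round 1: Dunmere=3 Elkhorn=17 Hollowpine=16 Ironridge=14 → close Ironridge (overflow 9)
  14÷3 = 4 each, +1 to first 2
Round 2: Dunmere=8 Elkhorn=22 Hollowpine=20 → close Elkhorn (overflow 13)
  22÷2 = 11 each, +1 to first 0
Round 3: Dunmere=19 Hollowpine=31 → close Hollowpine (overflow 21)
  31÷1 = 31 each, +1 to first 0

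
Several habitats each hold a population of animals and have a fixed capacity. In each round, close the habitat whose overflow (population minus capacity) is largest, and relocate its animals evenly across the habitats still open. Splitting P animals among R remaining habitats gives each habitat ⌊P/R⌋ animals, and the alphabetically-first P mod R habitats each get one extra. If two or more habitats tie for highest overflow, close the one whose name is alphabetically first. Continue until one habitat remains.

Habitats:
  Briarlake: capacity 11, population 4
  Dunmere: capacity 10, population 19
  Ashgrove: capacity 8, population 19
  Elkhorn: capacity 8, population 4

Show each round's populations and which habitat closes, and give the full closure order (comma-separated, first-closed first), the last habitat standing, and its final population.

Closure order: Ashgrove, Dunmere, Elkhorn
Last habitat: Briarlake with 46 animals

Round 1: Ashgrove=19 Briarlake=4 Dunmere=19 Elkhorn=4 → close Ashgrove (overflow 11)
  19÷3 = 6 each, +1 to first 1
Round 2: Briarlake=11 Dunmere=25 Elkhorn=10 → close Dunmere (overflow 15)
  25÷2 = 12 each, +1 to first 1
Round 3: Briarlake=24 Elkhorn=22 → close Elkhorn (overflow 14)
  22÷1 = 22 each, +1 to first 0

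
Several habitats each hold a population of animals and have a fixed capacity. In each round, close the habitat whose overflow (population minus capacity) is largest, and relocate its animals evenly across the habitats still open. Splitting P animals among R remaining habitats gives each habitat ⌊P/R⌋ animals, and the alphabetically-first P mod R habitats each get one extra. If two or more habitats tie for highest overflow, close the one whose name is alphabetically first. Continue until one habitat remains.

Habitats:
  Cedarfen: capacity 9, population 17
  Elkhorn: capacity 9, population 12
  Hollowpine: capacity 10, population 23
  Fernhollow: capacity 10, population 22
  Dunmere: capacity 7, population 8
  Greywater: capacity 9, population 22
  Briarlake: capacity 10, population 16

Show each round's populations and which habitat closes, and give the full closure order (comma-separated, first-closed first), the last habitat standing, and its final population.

Closure order: Greywater, Hollowpine, Fernhollow, Cedarfen, Briarlake, Elkhorn
Last habitat: Dunmere with 120 animals

Round 1: Briarlake=16 Cedarfen=17 Dunmere=8 Elkhorn=12 Fernhollow=22 Greywater=22 Hollowpine=23 → close Greywater (overflow 13)
  22÷6 = 3 each, +1 to first 4
Round 2: Briarlake=20 Cedarfen=21 Dunmere=12 Elkhorn=16 Fernhollow=25 Hollowpine=26 → close Hollowpine (overflow 16)
  26÷5 = 5 each, +1 to first 1
Round 3: Briarlake=26 Cedarfen=26 Dunmere=17 Elkhorn=21 Fernhollow=30 → close Fernhollow (overflow 20)
  30÷4 = 7 each, +1 to first 2
Round 4: Briarlake=34 Cedarfen=34 Dunmere=24 Elkhorn=28 → close Cedarfen (overflow 25)
  34÷3 = 11 each, +1 to first 1
Round 5: Briarlake=46 Dunmere=35 Elkhorn=39 → close Briarlake (overflow 36)
  46÷2 = 23 each, +1 to first 0
Round 6: Dunmere=58 Elkhorn=62 → close Elkhorn (overflow 53)
  62÷1 = 62 each, +1 to first 0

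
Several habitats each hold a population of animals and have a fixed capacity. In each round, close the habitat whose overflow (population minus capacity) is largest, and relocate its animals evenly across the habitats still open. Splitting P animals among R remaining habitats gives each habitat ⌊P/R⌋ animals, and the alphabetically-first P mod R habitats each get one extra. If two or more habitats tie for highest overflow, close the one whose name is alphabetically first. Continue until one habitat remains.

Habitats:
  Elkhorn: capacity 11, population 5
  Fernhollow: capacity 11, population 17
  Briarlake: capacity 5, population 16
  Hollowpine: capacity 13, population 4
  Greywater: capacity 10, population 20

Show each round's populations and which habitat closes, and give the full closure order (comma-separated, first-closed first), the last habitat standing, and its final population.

Round 1: Briarlake=16 Elkhorn=5 Fernhollow=17 Greywater=20 Hollowpine=4 → close Briarlake (overflow 11)
  16÷4 = 4 each, +1 to first 0
Round 2: Elkhorn=9 Fernhollow=21 Greywater=24 Hollowpine=8 → close Greywater (overflow 14)
  24÷3 = 8 each, +1 to first 0
Round 3: Elkhorn=17 Fernhollow=29 Hollowpine=16 → close Fernhollow (overflow 18)
  29÷2 = 14 each, +1 to first 1
Round 4: Elkhorn=32 Hollowpine=30 → close Elkhorn (overflow 21)
  32÷1 = 32 each, +1 to first 0

Closure order: Briarlake, Greywater, Fernhollow, Elkhorn
Last habitat: Hollowpine with 62 animals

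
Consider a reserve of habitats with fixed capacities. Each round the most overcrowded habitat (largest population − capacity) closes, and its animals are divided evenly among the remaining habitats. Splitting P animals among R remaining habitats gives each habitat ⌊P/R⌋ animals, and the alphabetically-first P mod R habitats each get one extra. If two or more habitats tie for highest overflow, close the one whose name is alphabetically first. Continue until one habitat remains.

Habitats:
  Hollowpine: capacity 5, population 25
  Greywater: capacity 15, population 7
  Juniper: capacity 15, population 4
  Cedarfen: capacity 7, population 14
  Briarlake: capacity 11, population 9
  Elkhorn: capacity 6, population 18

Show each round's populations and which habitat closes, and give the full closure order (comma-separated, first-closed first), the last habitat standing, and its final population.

Round 1: Briarlake=9 Cedarfen=14 Elkhorn=18 Greywater=7 Hollowpine=25 Juniper=4 → close Hollowpine (overflow 20)
  25÷5 = 5 each, +1 to first 0
Round 2: Briarlake=14 Cedarfen=19 Elkhorn=23 Greywater=12 Juniper=9 → close Elkhorn (overflow 17)
  23÷4 = 5 each, +1 to first 3
Round 3: Briarlake=20 Cedarfen=25 Greywater=18 Juniper=14 → close Cedarfen (overflow 18)
  25÷3 = 8 each, +1 to first 1
Round 4: Briarlake=29 Greywater=26 Juniper=22 → close Briarlake (overflow 18)
  29÷2 = 14 each, +1 to first 1
Round 5: Greywater=41 Juniper=36 → close Greywater (overflow 26)
  41÷1 = 41 each, +1 to first 0

Closure order: Hollowpine, Elkhorn, Cedarfen, Briarlake, Greywater
Last habitat: Juniper with 77 animals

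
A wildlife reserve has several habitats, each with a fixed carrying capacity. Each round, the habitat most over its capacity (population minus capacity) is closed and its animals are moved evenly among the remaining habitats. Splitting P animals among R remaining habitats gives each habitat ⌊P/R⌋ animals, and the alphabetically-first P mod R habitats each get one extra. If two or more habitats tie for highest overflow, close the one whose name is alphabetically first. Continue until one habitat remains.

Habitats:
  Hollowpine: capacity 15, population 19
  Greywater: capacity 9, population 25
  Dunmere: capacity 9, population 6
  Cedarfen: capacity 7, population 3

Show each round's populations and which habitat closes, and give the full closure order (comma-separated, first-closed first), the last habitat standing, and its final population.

Closure order: Greywater, Hollowpine, Cedarfen
Last habitat: Dunmere with 53 animals

Round 1: Cedarfen=3 Dunmere=6 Greywater=25 Hollowpine=19 → close Greywater (overflow 16)
  25÷3 = 8 each, +1 to first 1
Round 2: Cedarfen=12 Dunmere=14 Hollowpine=27 → close Hollowpine (overflow 12)
  27÷2 = 13 each, +1 to first 1
Round 3: Cedarfen=26 Dunmere=27 → close Cedarfen (overflow 19)
  26÷1 = 26 each, +1 to first 0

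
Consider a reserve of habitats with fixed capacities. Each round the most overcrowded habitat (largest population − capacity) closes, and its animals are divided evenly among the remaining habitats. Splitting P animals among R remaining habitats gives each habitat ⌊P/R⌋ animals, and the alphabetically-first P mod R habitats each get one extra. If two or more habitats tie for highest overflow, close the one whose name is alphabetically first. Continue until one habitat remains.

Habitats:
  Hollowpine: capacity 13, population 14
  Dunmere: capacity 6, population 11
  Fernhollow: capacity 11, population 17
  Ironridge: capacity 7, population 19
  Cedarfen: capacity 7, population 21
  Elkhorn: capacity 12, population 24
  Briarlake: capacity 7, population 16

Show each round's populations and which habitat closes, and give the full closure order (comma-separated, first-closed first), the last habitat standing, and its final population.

Round 1: Briarlake=16 Cedarfen=21 Dunmere=11 Elkhorn=24 Fernhollow=17 Hollowpine=14 Ironridge=19 → close Cedarfen (overflow 14)
  21÷6 = 3 each, +1 to first 3
Round 2: Briarlake=20 Dunmere=15 Elkhorn=28 Fernhollow=20 Hollowpine=17 Ironridge=22 → close Elkhorn (overflow 16)
  28÷5 = 5 each, +1 to first 3
Round 3: Briarlake=26 Dunmere=21 Fernhollow=26 Hollowpine=22 Ironridge=27 → close Ironridge (overflow 20)
  27÷4 = 6 each, +1 to first 3
Round 4: Briarlake=33 Dunmere=28 Fernhollow=33 Hollowpine=28 → close Briarlake (overflow 26)
  33÷3 = 11 each, +1 to first 0
Round 5: Dunmere=39 Fernhollow=44 Hollowpine=39 → close Dunmere (overflow 33)
  39÷2 = 19 each, +1 to first 1
Round 6: Fernhollow=64 Hollowpine=58 → close Fernhollow (overflow 53)
  64÷1 = 64 each, +1 to first 0

Closure order: Cedarfen, Elkhorn, Ironridge, Briarlake, Dunmere, Fernhollow
Last habitat: Hollowpine with 122 animals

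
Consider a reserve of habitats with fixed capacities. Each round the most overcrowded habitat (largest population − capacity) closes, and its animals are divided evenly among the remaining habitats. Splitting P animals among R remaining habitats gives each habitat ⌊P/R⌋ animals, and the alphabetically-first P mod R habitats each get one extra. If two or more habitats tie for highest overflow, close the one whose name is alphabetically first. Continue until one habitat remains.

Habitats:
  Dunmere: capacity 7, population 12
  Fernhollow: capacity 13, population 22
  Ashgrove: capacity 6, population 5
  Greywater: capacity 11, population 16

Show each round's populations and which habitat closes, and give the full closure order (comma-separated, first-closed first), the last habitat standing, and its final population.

Round 1: Ashgrove=5 Dunmere=12 Fernhollow=22 Greywater=16 → close Fernhollow (overflow 9)
  22÷3 = 7 each, +1 to first 1
Round 2: Ashgrove=13 Dunmere=19 Greywater=23 → close Dunmere (overflow 12)
  19÷2 = 9 each, +1 to first 1
Round 3: Ashgrove=23 Greywater=32 → close Greywater (overflow 21)
  32÷1 = 32 each, +1 to first 0

Closure order: Fernhollow, Dunmere, Greywater
Last habitat: Ashgrove with 55 animals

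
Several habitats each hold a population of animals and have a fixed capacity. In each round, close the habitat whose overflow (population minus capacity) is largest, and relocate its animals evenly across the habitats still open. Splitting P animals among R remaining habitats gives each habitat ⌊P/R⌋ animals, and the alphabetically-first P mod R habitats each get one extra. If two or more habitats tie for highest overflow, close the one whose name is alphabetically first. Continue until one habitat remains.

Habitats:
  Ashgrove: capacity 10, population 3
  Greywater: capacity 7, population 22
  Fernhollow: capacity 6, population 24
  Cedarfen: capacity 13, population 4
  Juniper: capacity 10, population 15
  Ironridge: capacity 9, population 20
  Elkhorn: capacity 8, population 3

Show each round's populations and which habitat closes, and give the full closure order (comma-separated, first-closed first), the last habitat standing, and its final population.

Closure order: Fernhollow, Greywater, Ironridge, Juniper, Ashgrove, Elkhorn
Last habitat: Cedarfen with 91 animals

Round 1: Ashgrove=3 Cedarfen=4 Elkhorn=3 Fernhollow=24 Greywater=22 Ironridge=20 Juniper=15 → close Fernhollow (overflow 18)
  24÷6 = 4 each, +1 to first 0
Round 2: Ashgrove=7 Cedarfen=8 Elkhorn=7 Greywater=26 Ironridge=24 Juniper=19 → close Greywater (overflow 19)
  26÷5 = 5 each, +1 to first 1
Round 3: Ashgrove=13 Cedarfen=13 Elkhorn=12 Ironridge=29 Juniper=24 → close Ironridge (overflow 20)
  29÷4 = 7 each, +1 to first 1
Round 4: Ashgrove=21 Cedarfen=20 Elkhorn=19 Juniper=31 → close Juniper (overflow 21)
  31÷3 = 10 each, +1 to first 1
Round 5: Ashgrove=32 Cedarfen=30 Elkhorn=29 → close Ashgrove (overflow 22)
  32÷2 = 16 each, +1 to first 0
Round 6: Cedarfen=46 Elkhorn=45 → close Elkhorn (overflow 37)
  45÷1 = 45 each, +1 to first 0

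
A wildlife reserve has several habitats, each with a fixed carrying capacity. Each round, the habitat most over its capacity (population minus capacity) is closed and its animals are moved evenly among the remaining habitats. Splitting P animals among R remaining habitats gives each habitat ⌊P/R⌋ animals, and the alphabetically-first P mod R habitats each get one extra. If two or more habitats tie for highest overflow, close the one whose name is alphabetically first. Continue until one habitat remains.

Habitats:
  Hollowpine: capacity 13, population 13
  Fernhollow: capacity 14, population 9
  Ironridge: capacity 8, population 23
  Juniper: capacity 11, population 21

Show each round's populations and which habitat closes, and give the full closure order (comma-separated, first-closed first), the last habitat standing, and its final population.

Round 1: Fernhollow=9 Hollowpine=13 Ironridge=23 Juniper=21 → close Ironridge (overflow 15)
  23÷3 = 7 each, +1 to first 2
Round 2: Fernhollow=17 Hollowpine=21 Juniper=28 → close Juniper (overflow 17)
  28÷2 = 14 each, +1 to first 0
Round 3: Fernhollow=31 Hollowpine=35 → close Hollowpine (overflow 22)
  35÷1 = 35 each, +1 to first 0

Closure order: Ironridge, Juniper, Hollowpine
Last habitat: Fernhollow with 66 animals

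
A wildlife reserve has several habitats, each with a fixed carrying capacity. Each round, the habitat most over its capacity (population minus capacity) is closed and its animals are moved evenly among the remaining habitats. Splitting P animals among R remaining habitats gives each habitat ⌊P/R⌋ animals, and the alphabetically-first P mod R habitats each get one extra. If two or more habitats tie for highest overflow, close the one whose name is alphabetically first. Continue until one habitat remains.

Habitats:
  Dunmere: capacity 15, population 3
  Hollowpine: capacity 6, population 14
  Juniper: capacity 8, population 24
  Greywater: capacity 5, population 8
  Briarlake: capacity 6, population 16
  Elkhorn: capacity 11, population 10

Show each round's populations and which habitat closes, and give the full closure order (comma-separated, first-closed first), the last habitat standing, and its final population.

Round 1: Briarlake=16 Dunmere=3 Elkhorn=10 Greywater=8 Hollowpine=14 Juniper=24 → close Juniper (overflow 16)
  24÷5 = 4 each, +1 to first 4
Round 2: Briarlake=21 Dunmere=8 Elkhorn=15 Greywater=13 Hollowpine=18 → close Briarlake (overflow 15)
  21÷4 = 5 each, +1 to first 1
Round 3: Dunmere=14 Elkhorn=20 Greywater=18 Hollowpine=23 → close Hollowpine (overflow 17)
  23÷3 = 7 each, +1 to first 2
Round 4: Dunmere=22 Elkhorn=28 Greywater=25 → close Greywater (overflow 20)
  25÷2 = 12 each, +1 to first 1
Round 5: Dunmere=35 Elkhorn=40 → close Elkhorn (overflow 29)
  40÷1 = 40 each, +1 to first 0

Closure order: Juniper, Briarlake, Hollowpine, Greywater, Elkhorn
Last habitat: Dunmere with 75 animals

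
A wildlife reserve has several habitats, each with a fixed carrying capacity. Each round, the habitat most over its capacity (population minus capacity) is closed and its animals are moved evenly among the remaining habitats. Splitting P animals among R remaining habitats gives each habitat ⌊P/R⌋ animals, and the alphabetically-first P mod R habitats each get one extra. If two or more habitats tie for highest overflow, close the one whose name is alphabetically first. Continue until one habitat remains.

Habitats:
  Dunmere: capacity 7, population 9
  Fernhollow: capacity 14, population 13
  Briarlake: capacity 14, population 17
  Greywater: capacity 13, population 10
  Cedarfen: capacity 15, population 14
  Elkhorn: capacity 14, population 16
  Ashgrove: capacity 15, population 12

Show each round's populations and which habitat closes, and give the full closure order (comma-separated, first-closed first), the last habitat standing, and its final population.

Round 1: Ashgrove=12 Briarlake=17 Cedarfen=14 Dunmere=9 Elkhorn=16 Fernhollow=13 Greywater=10 → close Briarlake (overflow 3)
  17÷6 = 2 each, +1 to first 5
Round 2: Ashgrove=15 Cedarfen=17 Dunmere=12 Elkhorn=19 Fernhollow=16 Greywater=12 → close Dunmere (overflow 5)
  12÷5 = 2 each, +1 to first 2
Round 3: Ashgrove=18 Cedarfen=20 Elkhorn=21 Fernhollow=18 Greywater=14 → close Elkhorn (overflow 7)
  21÷4 = 5 each, +1 to first 1
Round 4: Ashgrove=24 Cedarfen=25 Fernhollow=23 Greywater=19 → close Cedarfen (overflow 10)
  25÷3 = 8 each, +1 to first 1
Round 5: Ashgrove=33 Fernhollow=31 Greywater=27 → close Ashgrove (overflow 18)
  33÷2 = 16 each, +1 to first 1
Round 6: Fernhollow=48 Greywater=43 → close Fernhollow (overflow 34)
  48÷1 = 48 each, +1 to first 0

Closure order: Briarlake, Dunmere, Elkhorn, Cedarfen, Ashgrove, Fernhollow
Last habitat: Greywater with 91 animals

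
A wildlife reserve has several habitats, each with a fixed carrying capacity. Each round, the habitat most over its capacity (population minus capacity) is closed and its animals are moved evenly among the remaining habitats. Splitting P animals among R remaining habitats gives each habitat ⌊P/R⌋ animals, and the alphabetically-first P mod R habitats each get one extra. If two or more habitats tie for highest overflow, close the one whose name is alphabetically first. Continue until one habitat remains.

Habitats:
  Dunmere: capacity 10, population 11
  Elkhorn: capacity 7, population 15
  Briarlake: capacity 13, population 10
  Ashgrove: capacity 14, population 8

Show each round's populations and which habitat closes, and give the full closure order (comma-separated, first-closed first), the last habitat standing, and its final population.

Closure order: Elkhorn, Dunmere, Briarlake
Last habitat: Ashgrove with 44 animals

Round 1: Ashgrove=8 Briarlake=10 Dunmere=11 Elkhorn=15 → close Elkhorn (overflow 8)
  15÷3 = 5 each, +1 to first 0
Round 2: Ashgrove=13 Briarlake=15 Dunmere=16 → close Dunmere (overflow 6)
  16÷2 = 8 each, +1 to first 0
Round 3: Ashgrove=21 Briarlake=23 → close Briarlake (overflow 10)
  23÷1 = 23 each, +1 to first 0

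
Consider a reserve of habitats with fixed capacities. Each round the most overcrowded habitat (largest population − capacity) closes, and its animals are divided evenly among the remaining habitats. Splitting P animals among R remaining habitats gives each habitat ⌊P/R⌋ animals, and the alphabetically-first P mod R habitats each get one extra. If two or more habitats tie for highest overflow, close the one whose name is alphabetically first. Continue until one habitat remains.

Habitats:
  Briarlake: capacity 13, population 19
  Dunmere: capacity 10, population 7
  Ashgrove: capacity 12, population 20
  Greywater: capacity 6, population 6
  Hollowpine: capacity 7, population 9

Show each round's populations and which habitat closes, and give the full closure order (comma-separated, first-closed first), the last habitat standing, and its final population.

Closure order: Ashgrove, Briarlake, Hollowpine, Greywater
Last habitat: Dunmere with 61 animals

Round 1: Ashgrove=20 Briarlake=19 Dunmere=7 Greywater=6 Hollowpine=9 → close Ashgrove (overflow 8)
  20÷4 = 5 each, +1 to first 0
Round 2: Briarlake=24 Dunmere=12 Greywater=11 Hollowpine=14 → close Briarlake (overflow 11)
  24÷3 = 8 each, +1 to first 0
Round 3: Dunmere=20 Greywater=19 Hollowpine=22 → close Hollowpine (overflow 15)
  22÷2 = 11 each, +1 to first 0
Round 4: Dunmere=31 Greywater=30 → close Greywater (overflow 24)
  30÷1 = 30 each, +1 to first 0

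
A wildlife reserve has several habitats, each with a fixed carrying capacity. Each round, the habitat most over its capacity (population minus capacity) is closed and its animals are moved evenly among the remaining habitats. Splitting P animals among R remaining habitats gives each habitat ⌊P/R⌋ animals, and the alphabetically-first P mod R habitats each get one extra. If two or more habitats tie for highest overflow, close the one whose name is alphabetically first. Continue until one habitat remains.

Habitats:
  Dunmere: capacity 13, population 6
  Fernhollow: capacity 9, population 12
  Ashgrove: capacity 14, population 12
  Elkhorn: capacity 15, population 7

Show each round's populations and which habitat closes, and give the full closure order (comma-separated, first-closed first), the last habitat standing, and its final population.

Closure order: Fernhollow, Ashgrove, Dunmere
Last habitat: Elkhorn with 37 animals

Round 1: Ashgrove=12 Dunmere=6 Elkhorn=7 Fernhollow=12 → close Fernhollow (overflow 3)
  12÷3 = 4 each, +1 to first 0
Round 2: Ashgrove=16 Dunmere=10 Elkhorn=11 → close Ashgrove (overflow 2)
  16÷2 = 8 each, +1 to first 0
Round 3: Dunmere=18 Elkhorn=19 → close Dunmere (overflow 5)
  18÷1 = 18 each, +1 to first 0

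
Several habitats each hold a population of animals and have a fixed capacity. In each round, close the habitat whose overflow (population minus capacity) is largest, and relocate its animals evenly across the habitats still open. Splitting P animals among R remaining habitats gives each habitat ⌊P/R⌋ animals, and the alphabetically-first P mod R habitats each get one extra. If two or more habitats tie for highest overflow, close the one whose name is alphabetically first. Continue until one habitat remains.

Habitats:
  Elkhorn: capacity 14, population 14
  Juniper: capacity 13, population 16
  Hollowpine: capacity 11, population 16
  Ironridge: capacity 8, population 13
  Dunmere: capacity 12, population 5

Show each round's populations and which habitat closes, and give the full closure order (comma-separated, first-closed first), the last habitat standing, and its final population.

Round 1: Dunmere=5 Elkhorn=14 Hollowpine=16 Ironridge=13 Juniper=16 → close Hollowpine (overflow 5)
  16÷4 = 4 each, +1 to first 0
Round 2: Dunmere=9 Elkhorn=18 Ironridge=17 Juniper=20 → close Ironridge (overflow 9)
  17÷3 = 5 each, +1 to first 2
Round 3: Dunmere=15 Elkhorn=24 Juniper=25 → close Juniper (overflow 12)
  25÷2 = 12 each, +1 to first 1
Round 4: Dunmere=28 Elkhorn=36 → close Elkhorn (overflow 22)
  36÷1 = 36 each, +1 to first 0

Closure order: Hollowpine, Ironridge, Juniper, Elkhorn
Last habitat: Dunmere with 64 animals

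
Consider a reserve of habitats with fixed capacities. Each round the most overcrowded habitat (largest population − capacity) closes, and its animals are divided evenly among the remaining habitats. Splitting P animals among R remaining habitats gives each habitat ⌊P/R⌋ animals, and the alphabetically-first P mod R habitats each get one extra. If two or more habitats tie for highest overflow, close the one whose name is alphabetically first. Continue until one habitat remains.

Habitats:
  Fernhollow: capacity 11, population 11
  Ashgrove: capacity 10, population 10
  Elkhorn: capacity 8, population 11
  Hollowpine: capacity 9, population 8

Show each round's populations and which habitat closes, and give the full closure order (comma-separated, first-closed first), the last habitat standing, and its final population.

Round 1: Ashgrove=10 Elkhorn=11 Fernhollow=11 Hollowpine=8 → close Elkhorn (overflow 3)
  11÷3 = 3 each, +1 to first 2
Round 2: Ashgrove=14 Fernhollow=15 Hollowpine=11 → close Ashgrove (overflow 4)
  14÷2 = 7 each, +1 to first 0
Round 3: Fernhollow=22 Hollowpine=18 → close Fernhollow (overflow 11)
  22÷1 = 22 each, +1 to first 0

Closure order: Elkhorn, Ashgrove, Fernhollow
Last habitat: Hollowpine with 40 animals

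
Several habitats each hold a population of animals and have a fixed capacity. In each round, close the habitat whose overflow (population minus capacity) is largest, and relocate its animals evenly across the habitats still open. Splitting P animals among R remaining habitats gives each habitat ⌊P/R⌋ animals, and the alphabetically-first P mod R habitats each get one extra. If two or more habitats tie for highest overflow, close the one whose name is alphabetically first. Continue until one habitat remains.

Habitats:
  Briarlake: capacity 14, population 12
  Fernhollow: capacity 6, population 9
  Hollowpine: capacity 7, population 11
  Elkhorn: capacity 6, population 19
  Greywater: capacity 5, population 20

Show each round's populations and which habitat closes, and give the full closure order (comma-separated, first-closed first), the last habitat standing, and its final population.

Closure order: Greywater, Elkhorn, Hollowpine, Fernhollow
Last habitat: Briarlake with 71 animals

Round 1: Briarlake=12 Elkhorn=19 Fernhollow=9 Greywater=20 Hollowpine=11 → close Greywater (overflow 15)
  20÷4 = 5 each, +1 to first 0
Round 2: Briarlake=17 Elkhorn=24 Fernhollow=14 Hollowpine=16 → close Elkhorn (overflow 18)
  24÷3 = 8 each, +1 to first 0
Round 3: Briarlake=25 Fernhollow=22 Hollowpine=24 → close Hollowpine (overflow 17)
  24÷2 = 12 each, +1 to first 0
Round 4: Briarlake=37 Fernhollow=34 → close Fernhollow (overflow 28)
  34÷1 = 34 each, +1 to first 0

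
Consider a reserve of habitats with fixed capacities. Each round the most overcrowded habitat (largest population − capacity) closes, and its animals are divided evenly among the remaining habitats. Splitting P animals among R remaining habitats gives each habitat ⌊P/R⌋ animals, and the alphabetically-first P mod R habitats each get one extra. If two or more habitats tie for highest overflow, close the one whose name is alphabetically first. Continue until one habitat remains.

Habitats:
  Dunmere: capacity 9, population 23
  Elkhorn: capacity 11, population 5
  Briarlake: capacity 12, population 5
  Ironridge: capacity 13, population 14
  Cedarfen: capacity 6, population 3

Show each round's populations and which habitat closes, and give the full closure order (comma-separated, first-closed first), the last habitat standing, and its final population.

Closure order: Dunmere, Ironridge, Cedarfen, Briarlake
Last habitat: Elkhorn with 50 animals

Round 1: Briarlake=5 Cedarfen=3 Dunmere=23 Elkhorn=5 Ironridge=14 → close Dunmere (overflow 14)
  23÷4 = 5 each, +1 to first 3
Round 2: Briarlake=11 Cedarfen=9 Elkhorn=11 Ironridge=19 → close Ironridge (overflow 6)
  19÷3 = 6 each, +1 to first 1
Round 3: Briarlake=18 Cedarfen=15 Elkhorn=17 → close Cedarfen (overflow 9)
  15÷2 = 7 each, +1 to first 1
Round 4: Briarlake=26 Elkhorn=24 → close Briarlake (overflow 14)
  26÷1 = 26 each, +1 to first 0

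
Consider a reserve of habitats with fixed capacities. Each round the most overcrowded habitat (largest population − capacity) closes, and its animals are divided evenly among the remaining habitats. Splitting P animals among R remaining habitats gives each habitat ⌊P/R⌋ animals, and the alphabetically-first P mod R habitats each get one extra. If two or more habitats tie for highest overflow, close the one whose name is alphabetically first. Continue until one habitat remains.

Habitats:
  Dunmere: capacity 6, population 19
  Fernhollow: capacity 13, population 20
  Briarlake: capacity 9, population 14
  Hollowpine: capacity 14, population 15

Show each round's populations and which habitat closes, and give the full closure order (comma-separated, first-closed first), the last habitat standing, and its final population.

Closure order: Dunmere, Fernhollow, Briarlake
Last habitat: Hollowpine with 68 animals

Round 1: Briarlake=14 Dunmere=19 Fernhollow=20 Hollowpine=15 → close Dunmere (overflow 13)
  19÷3 = 6 each, +1 to first 1
Round 2: Briarlake=21 Fernhollow=26 Hollowpine=21 → close Fernhollow (overflow 13)
  26÷2 = 13 each, +1 to first 0
Round 3: Briarlake=34 Hollowpine=34 → close Briarlake (overflow 25)
  34÷1 = 34 each, +1 to first 0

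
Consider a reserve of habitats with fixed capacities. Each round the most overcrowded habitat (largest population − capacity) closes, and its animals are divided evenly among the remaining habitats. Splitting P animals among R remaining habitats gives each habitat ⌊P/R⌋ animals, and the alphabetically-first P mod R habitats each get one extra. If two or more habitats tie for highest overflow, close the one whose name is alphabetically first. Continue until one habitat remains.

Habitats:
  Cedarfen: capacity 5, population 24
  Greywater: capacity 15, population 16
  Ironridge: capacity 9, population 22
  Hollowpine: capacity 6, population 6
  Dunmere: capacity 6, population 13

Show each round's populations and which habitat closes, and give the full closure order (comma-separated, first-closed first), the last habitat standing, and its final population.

Closure order: Cedarfen, Ironridge, Dunmere, Greywater
Last habitat: Hollowpine with 81 animals

Round 1: Cedarfen=24 Dunmere=13 Greywater=16 Hollowpine=6 Ironridge=22 → close Cedarfen (overflow 19)
  24÷4 = 6 each, +1 to first 0
Round 2: Dunmere=19 Greywater=22 Hollowpine=12 Ironridge=28 → close Ironridge (overflow 19)
  28÷3 = 9 each, +1 to first 1
Round 3: Dunmere=29 Greywater=31 Hollowpine=21 → close Dunmere (overflow 23)
  29÷2 = 14 each, +1 to first 1
Round 4: Greywater=46 Hollowpine=35 → close Greywater (overflow 31)
  46÷1 = 46 each, +1 to first 0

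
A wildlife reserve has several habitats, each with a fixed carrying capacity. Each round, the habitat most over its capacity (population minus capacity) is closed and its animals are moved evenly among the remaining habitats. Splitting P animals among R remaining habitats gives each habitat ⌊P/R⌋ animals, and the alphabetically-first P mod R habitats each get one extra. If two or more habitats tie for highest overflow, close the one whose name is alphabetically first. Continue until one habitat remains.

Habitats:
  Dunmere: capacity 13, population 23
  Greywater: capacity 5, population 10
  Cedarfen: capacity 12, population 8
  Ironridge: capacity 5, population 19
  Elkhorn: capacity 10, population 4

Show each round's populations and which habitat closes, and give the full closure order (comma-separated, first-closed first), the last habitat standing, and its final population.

Closure order: Ironridge, Dunmere, Greywater, Cedarfen
Last habitat: Elkhorn with 64 animals

Round 1: Cedarfen=8 Dunmere=23 Elkhorn=4 Greywater=10 Ironridge=19 → close Ironridge (overflow 14)
  19÷4 = 4 each, +1 to first 3
Round 2: Cedarfen=13 Dunmere=28 Elkhorn=9 Greywater=14 → close Dunmere (overflow 15)
  28÷3 = 9 each, +1 to first 1
Round 3: Cedarfen=23 Elkhorn=18 Greywater=23 → close Greywater (overflow 18)
  23÷2 = 11 each, +1 to first 1
Round 4: Cedarfen=35 Elkhorn=29 → close Cedarfen (overflow 23)
  35÷1 = 35 each, +1 to first 0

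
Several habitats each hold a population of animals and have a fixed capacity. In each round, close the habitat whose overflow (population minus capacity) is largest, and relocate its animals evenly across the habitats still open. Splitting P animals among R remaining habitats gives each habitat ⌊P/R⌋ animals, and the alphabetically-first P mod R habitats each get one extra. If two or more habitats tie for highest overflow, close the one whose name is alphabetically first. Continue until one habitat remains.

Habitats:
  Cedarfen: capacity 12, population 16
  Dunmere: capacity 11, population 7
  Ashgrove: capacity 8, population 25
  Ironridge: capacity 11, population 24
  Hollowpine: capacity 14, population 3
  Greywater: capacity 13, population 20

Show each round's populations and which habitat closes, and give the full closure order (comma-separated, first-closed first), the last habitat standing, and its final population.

Round 1: Ashgrove=25 Cedarfen=16 Dunmere=7 Greywater=20 Hollowpine=3 Ironridge=24 → close Ashgrove (overflow 17)
  25÷5 = 5 each, +1 to first 0
Round 2: Cedarfen=21 Dunmere=12 Greywater=25 Hollowpine=8 Ironridge=29 → close Ironridge (overflow 18)
  29÷4 = 7 each, +1 to first 1
Round 3: Cedarfen=29 Dunmere=19 Greywater=32 Hollowpine=15 → close Greywater (overflow 19)
  32÷3 = 10 each, +1 to first 2
Round 4: Cedarfen=40 Dunmere=30 Hollowpine=25 → close Cedarfen (overflow 28)
  40÷2 = 20 each, +1 to first 0
Round 5: Dunmere=50 Hollowpine=45 → close Dunmere (overflow 39)
  50÷1 = 50 each, +1 to first 0

Closure order: Ashgrove, Ironridge, Greywater, Cedarfen, Dunmere
Last habitat: Hollowpine with 95 animals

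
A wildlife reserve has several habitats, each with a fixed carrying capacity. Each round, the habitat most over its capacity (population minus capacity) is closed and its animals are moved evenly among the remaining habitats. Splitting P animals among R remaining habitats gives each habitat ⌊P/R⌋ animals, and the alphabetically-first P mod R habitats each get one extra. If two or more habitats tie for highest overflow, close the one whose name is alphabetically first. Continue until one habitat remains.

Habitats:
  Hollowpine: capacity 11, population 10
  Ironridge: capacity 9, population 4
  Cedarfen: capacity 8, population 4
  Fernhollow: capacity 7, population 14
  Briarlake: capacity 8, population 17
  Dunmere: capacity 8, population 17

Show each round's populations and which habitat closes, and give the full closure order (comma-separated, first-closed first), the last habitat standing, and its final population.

Round 1: Briarlake=17 Cedarfen=4 Dunmere=17 Fernhollow=14 Hollowpine=10 Ironridge=4 → close Briarlake (overflow 9)
  17÷5 = 3 each, +1 to first 2
Round 2: Cedarfen=8 Dunmere=21 Fernhollow=17 Hollowpine=13 Ironridge=7 → close Dunmere (overflow 13)
  21÷4 = 5 each, +1 to first 1
Round 3: Cedarfen=14 Fernhollow=22 Hollowpine=18 Ironridge=12 → close Fernhollow (overflow 15)
  22÷3 = 7 each, +1 to first 1
Round 4: Cedarfen=22 Hollowpine=25 Ironridge=19 → close Cedarfen (overflow 14)
  22÷2 = 11 each, +1 to first 0
Round 5: Hollowpine=36 Ironridge=30 → close Hollowpine (overflow 25)
  36÷1 = 36 each, +1 to first 0

Closure order: Briarlake, Dunmere, Fernhollow, Cedarfen, Hollowpine
Last habitat: Ironridge with 66 animals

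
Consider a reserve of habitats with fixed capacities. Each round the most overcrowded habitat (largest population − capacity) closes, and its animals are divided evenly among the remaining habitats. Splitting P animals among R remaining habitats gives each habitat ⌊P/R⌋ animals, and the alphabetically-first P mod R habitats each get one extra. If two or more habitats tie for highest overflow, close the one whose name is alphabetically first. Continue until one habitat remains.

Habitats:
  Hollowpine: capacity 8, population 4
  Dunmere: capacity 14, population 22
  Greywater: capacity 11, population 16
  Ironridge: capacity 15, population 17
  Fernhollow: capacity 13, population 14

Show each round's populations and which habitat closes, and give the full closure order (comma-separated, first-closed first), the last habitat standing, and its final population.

Closure order: Dunmere, Greywater, Fernhollow, Ironridge
Last habitat: Hollowpine with 73 animals

Round 1: Dunmere=22 Fernhollow=14 Greywater=16 Hollowpine=4 Ironridge=17 → close Dunmere (overflow 8)
  22÷4 = 5 each, +1 to first 2
Round 2: Fernhollow=20 Greywater=22 Hollowpine=9 Ironridge=22 → close Greywater (overflow 11)
  22÷3 = 7 each, +1 to first 1
Round 3: Fernhollow=28 Hollowpine=16 Ironridge=29 → close Fernhollow (overflow 15)
  28÷2 = 14 each, +1 to first 0
Round 4: Hollowpine=30 Ironridge=43 → close Ironridge (overflow 28)
  43÷1 = 43 each, +1 to first 0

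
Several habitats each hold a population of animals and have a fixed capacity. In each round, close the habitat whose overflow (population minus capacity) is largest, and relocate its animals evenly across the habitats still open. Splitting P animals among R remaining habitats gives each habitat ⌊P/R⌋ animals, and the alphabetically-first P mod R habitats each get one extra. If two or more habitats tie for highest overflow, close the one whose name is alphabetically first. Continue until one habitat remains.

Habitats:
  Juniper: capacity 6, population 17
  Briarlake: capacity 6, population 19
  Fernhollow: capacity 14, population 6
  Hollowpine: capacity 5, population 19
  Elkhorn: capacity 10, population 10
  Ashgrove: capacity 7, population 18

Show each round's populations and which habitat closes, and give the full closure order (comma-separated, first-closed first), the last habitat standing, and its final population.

Closure order: Hollowpine, Briarlake, Ashgrove, Juniper, Elkhorn
Last habitat: Fernhollow with 89 animals

Round 1: Ashgrove=18 Briarlake=19 Elkhorn=10 Fernhollow=6 Hollowpine=19 Juniper=17 → close Hollowpine (overflow 14)
  19÷5 = 3 each, +1 to first 4
Round 2: Ashgrove=22 Briarlake=23 Elkhorn=14 Fernhollow=10 Juniper=20 → close Briarlake (overflow 17)
  23÷4 = 5 each, +1 to first 3
Round 3: Ashgrove=28 Elkhorn=20 Fernhollow=16 Juniper=25 → close Ashgrove (overflow 21)
  28÷3 = 9 each, +1 to first 1
Round 4: Elkhorn=30 Fernhollow=25 Juniper=34 → close Juniper (overflow 28)
  34÷2 = 17 each, +1 to first 0
Round 5: Elkhorn=47 Fernhollow=42 → close Elkhorn (overflow 37)
  47÷1 = 47 each, +1 to first 0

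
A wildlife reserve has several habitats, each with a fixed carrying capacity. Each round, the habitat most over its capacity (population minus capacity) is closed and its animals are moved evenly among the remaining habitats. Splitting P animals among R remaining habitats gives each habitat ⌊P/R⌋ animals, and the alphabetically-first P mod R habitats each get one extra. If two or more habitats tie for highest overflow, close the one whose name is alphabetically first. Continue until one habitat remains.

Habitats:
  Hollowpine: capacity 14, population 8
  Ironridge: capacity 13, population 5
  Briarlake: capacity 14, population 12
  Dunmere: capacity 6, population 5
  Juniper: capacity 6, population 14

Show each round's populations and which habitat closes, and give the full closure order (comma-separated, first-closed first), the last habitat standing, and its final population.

Closure order: Juniper, Dunmere, Briarlake, Hollowpine
Last habitat: Ironridge with 44 animals

Round 1: Briarlake=12 Dunmere=5 Hollowpine=8 Ironridge=5 Juniper=14 → close Juniper (overflow 8)
  14÷4 = 3 each, +1 to first 2
Round 2: Briarlake=16 Dunmere=9 Hollowpine=11 Ironridge=8 → close Dunmere (overflow 3)
  9÷3 = 3 each, +1 to first 0
Round 3: Briarlake=19 Hollowpine=14 Ironridge=11 → close Briarlake (overflow 5)
  19÷2 = 9 each, +1 to first 1
Round 4: Hollowpine=24 Ironridge=20 → close Hollowpine (overflow 10)
  24÷1 = 24 each, +1 to first 0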